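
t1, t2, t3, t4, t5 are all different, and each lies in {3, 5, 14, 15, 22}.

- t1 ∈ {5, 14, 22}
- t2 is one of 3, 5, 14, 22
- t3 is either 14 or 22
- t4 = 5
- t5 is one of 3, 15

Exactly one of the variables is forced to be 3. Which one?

t4 has just one choice, so t4 = 5. Remove 5 from t1, t2.
The 4 still-open variables together cover exactly {3, 14, 15, 22} — 4 values for 4 variables — and 15 appears only in t5's list, so t5 = 15.
Among the 3 still-open variables, 3 fits only t2 (and all 3 values in {3, 14, 22} must be used), so t2 = 3.

t2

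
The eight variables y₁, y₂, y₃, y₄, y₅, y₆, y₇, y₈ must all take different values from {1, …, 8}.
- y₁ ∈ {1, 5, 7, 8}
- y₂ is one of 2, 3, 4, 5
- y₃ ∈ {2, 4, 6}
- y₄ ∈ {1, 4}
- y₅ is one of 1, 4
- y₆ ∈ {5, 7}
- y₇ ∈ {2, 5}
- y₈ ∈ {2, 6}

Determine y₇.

The 8 variables draw from only 8 values {1, 2, 3, 4, 5, 6, 7, 8}, so each is used; only y₂ can be 3, hence y₂ = 3.
Among the 7 still-open variables, 8 fits only y₁ (and all 7 values in {1, 2, 4, 5, 6, 7, 8} must be used), so y₁ = 8.
Among the 6 still-open variables, 7 fits only y₆ (and all 6 values in {1, 2, 4, 5, 6, 7} must be used), so y₆ = 7.
The 5 still-open variables together cover exactly {1, 2, 4, 5, 6} — 5 values for 5 variables — and 5 appears only in y₇'s list, so y₇ = 5.

5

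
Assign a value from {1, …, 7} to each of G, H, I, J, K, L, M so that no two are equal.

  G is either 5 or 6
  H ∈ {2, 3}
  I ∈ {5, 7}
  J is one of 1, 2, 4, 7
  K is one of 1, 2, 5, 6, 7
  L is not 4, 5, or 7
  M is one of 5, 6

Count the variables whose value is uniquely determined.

2

The 7 variables together cover exactly {1, 2, 3, 4, 5, 6, 7} — 7 values for 7 variables — and 4 appears only in J's list, so J = 4.
G and M share exactly the 2 values {5, 6}; by pigeonhole those values go to them, so strike 5, 6 from I, K, L.
I must be 7 (only option left). Eliminate 7 elsewhere: K.
Determined: I=7, J=4. The other variables each still have more than one consistent value. That makes 2.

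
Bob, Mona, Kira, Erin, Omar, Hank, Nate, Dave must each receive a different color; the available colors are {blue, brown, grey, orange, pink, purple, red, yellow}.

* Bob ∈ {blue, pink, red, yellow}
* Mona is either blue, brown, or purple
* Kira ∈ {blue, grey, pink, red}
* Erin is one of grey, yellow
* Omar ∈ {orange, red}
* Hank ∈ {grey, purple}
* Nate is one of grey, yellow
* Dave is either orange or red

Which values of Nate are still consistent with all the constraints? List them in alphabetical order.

The 8 variables draw from only 8 values {blue, brown, grey, orange, pink, purple, red, yellow}, so each is used; only Mona can be brown, hence Mona = brown.
The 7 still-open variables draw from only 7 values {blue, grey, orange, pink, purple, red, yellow}, so each is used; only Hank can be purple, hence Hank = purple.
Erin and Nate share exactly the 2 values {grey, yellow}; by pigeonhole those values go to them, so strike grey, yellow from Bob, Kira.
The 2 variables Omar and Dave are confined to {orange, red}, which locks those values in; drop them from Bob, Kira.
No further eliminations apply; Nate can still be any of grey, yellow.

grey, yellow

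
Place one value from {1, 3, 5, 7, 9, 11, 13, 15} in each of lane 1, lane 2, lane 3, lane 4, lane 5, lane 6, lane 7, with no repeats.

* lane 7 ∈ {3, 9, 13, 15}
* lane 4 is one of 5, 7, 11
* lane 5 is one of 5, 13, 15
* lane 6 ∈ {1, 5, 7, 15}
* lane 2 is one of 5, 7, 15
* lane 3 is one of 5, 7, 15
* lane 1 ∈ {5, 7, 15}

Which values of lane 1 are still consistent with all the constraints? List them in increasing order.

5, 7, 15

The 3 variables lane 1, lane 2, lane 3 are confined to {5, 7, 15}, which locks those values in; drop them from lane 4, lane 5, lane 6, lane 7.
lane 4's domain is down to {11}, so lane 4 = 11.
lane 5 must be 13 (only option left). Remove 13 from lane 7.
That leaves lane 6 = 1.
No further eliminations apply; lane 1 can still be any of 5, 7, 15.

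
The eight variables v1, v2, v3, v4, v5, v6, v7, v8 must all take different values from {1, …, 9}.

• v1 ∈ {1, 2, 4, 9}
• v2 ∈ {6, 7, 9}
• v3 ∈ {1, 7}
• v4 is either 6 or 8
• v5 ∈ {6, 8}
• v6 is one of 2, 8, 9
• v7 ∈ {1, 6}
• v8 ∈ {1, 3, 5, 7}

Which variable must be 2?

The 2 variables v4 and v5 are confined to {6, 8}, which locks those values in; drop them from v2, v6, v7.
v7's domain is down to {1}, so v7 = 1. Eliminate 1 elsewhere: v1, v3, v8.
That leaves v3 = 7. Remove 7 from v2, v8.
v2's domain is down to {9}, so v2 = 9. Strike 9 from v1, v6.

v6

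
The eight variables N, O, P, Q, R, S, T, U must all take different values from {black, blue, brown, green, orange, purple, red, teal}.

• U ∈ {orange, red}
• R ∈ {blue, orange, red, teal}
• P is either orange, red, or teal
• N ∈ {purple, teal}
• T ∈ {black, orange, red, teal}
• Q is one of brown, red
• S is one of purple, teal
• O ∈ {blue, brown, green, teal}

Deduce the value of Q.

The 8 variables draw from only 8 values {black, blue, brown, green, orange, purple, red, teal}, so each is used; only T can be black, hence T = black.
Among the 7 still-open variables, green fits only O (and all 7 values in {blue, brown, green, orange, purple, red, teal} must be used), so O = green.
Among the 6 still-open variables, blue fits only R (and all 6 values in {blue, brown, orange, purple, red, teal} must be used), so R = blue.
The 5 still-open variables draw from only 5 values {brown, orange, purple, red, teal}, so each is used; only Q can be brown, hence Q = brown.

brown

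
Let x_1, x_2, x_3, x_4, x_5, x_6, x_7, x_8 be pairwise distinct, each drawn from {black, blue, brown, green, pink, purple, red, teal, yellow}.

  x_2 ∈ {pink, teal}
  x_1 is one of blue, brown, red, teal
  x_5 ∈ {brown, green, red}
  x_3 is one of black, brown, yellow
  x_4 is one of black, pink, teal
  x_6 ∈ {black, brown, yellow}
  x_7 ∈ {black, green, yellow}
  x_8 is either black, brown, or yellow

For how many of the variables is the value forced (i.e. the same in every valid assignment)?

3

The 8 variables together cover exactly {black, blue, brown, green, pink, red, teal, yellow} — 8 values for 8 variables — and blue appears only in x_1's list, so x_1 = blue.
Among the 7 still-open variables, red fits only x_5 (and all 7 values in {black, brown, green, pink, red, teal, yellow} must be used), so x_5 = red.
Among the 6 still-open variables, green fits only x_7 (and all 6 values in {black, brown, green, pink, teal, yellow} must be used), so x_7 = green.
The 3 variables x_3, x_6, x_8 are confined to {black, brown, yellow}, which locks those values in; drop them from x_4.
Determined: x_1=blue, x_5=red, x_7=green. The other variables each still have more than one consistent value. That makes 3.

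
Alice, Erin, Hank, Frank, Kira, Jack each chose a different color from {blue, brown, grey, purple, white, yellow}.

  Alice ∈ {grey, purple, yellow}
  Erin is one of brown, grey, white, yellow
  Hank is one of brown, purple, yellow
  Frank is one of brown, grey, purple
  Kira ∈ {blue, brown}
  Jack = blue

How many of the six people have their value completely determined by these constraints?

3

Jack must be blue (only option left). Eliminate blue elsewhere: Kira.
Kira has just one choice, so Kira = brown. So Erin, Hank, Frank can't be brown.
The 4 still-open variables draw from only 4 values {grey, purple, white, yellow}, so each is used; only Erin can be white, hence Erin = white.
Determined: Erin=white, Kira=brown, Jack=blue. The other people each still have more than one consistent value. That makes 3.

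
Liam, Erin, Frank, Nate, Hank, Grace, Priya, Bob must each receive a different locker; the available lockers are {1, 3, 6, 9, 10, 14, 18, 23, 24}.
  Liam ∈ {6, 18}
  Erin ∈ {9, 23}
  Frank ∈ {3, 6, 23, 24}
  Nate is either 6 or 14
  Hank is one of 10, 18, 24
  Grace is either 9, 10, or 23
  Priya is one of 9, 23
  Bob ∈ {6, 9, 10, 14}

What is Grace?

The 8 variables together cover exactly {3, 6, 9, 10, 14, 18, 23, 24} — 8 values for 8 variables — and 3 appears only in Frank's list, so Frank = 3.
The 7 still-open variables together cover exactly {6, 9, 10, 14, 18, 23, 24} — 7 values for 7 variables — and 24 appears only in Hank's list, so Hank = 24.
The 6 still-open variables draw from only 6 values {6, 9, 10, 14, 18, 23}, so each is used; only Liam can be 18, hence Liam = 18.
The 2 variables Erin and Priya are confined to {9, 23}, which locks those values in; drop them from Grace, Bob.
So Grace = 10.

10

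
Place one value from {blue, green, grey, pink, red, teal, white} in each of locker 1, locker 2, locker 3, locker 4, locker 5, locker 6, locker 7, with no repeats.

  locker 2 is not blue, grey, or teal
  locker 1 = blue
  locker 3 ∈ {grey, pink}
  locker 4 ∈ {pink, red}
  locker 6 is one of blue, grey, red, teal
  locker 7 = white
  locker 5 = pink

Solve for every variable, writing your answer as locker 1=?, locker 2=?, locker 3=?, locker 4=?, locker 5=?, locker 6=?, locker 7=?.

locker 1's domain is down to {blue}, so locker 1 = blue. Eliminate blue elsewhere: locker 6.
locker 5 has just one choice, so locker 5 = pink. Strike pink from locker 2, locker 3, locker 4.
locker 7's domain is down to {white}, so locker 7 = white. So locker 2 can't be white.
locker 3 has just one choice, so locker 3 = grey. Strike grey from locker 6.
That leaves locker 4 = red. Eliminate red elsewhere: locker 2, locker 6.
locker 6 must be teal (only option left).
locker 2 must be green (only option left).

locker 1=blue, locker 2=green, locker 3=grey, locker 4=red, locker 5=pink, locker 6=teal, locker 7=white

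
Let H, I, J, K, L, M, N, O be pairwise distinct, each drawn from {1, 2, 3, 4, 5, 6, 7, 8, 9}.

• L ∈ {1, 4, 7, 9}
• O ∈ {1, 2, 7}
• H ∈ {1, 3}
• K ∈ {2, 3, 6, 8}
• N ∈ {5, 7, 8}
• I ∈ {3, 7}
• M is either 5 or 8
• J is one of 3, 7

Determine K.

6

The 2 variables I and J are confined to {3, 7}, which locks those values in; drop them from H, K, L, N, O.
H has just one choice, so H = 1. Remove 1 from L, O.
That leaves O = 2. Remove 2 from K.
The 2 variables M and N are confined to {5, 8}, which locks those values in; drop them from K.
So K = 6.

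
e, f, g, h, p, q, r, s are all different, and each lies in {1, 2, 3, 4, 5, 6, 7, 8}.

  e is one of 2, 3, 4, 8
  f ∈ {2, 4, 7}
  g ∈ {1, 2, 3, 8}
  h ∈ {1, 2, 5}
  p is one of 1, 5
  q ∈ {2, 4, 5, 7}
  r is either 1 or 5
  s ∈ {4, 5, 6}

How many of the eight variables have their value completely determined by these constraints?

The 8 variables draw from only 8 values {1, 2, 3, 4, 5, 6, 7, 8}, so each is used; only s can be 6, hence s = 6.
The 2 variables p and r are confined to {1, 5}, which locks those values in; drop them from g, h, q.
h must be 2 (only option left). Eliminate 2 elsewhere: e, f, g, q.
The 2 variables f and q are confined to {4, 7}, which locks those values in; drop them from e.
Determined: h=2, s=6. The other variables each still have more than one consistent value. That makes 2.

2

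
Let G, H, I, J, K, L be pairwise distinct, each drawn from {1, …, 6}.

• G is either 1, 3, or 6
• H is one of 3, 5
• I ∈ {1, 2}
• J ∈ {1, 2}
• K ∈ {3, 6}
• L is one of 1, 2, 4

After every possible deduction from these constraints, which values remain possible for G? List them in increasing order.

3, 6

Among the 6 variables, 4 fits only L (and all 6 values in {1, 2, 3, 4, 5, 6} must be used), so L = 4.
Among the 5 still-open variables, 5 fits only H (and all 5 values in {1, 2, 3, 5, 6} must be used), so H = 5.
The 2 variables I and J are confined to {1, 2}, which locks those values in; drop them from G.
No further eliminations apply; G can still be any of 3, 6.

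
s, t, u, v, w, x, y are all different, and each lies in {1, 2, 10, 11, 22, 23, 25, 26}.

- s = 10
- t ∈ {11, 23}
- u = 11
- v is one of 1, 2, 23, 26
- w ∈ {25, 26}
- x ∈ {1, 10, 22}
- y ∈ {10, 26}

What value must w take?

25

s's domain is down to {10}, so s = 10. Remove 10 from x, y.
u has just one choice, so u = 11. Strike 11 from t.
That leaves y = 26. Strike 26 from v, w.
So w = 25.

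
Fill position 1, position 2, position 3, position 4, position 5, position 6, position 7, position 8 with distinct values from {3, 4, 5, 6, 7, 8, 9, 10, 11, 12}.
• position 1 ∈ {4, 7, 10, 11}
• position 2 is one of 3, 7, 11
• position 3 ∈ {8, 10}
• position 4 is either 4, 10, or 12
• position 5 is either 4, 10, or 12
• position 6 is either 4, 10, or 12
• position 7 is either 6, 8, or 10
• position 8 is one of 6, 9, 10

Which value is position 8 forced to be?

9

position 4, position 5, position 6 between them cover only {4, 10, 12} — a naked triple. Remove those values from position 1, position 3, position 7, position 8.
That leaves position 3 = 8. Eliminate 8 elsewhere: position 7.
position 7's domain is down to {6}, so position 7 = 6. Eliminate 6 elsewhere: position 8.
So position 8 = 9.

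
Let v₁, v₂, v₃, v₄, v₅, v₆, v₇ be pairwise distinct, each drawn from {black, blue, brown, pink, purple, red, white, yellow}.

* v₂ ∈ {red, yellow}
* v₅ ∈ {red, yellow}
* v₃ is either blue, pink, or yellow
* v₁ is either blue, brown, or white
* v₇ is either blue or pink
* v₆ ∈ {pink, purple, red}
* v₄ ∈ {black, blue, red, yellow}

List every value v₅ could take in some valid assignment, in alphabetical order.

The 2 variables v₂ and v₅ are confined to {red, yellow}, which locks those values in; drop them from v₃, v₄, v₆.
v₃ and v₇ between them cover only {blue, pink} — a naked pair. Remove those values from v₁, v₄, v₆.
v₄ has just one choice, so v₄ = black.
v₆'s domain is down to {purple}, so v₆ = purple.
No further eliminations apply; v₅ can still be any of red, yellow.

red, yellow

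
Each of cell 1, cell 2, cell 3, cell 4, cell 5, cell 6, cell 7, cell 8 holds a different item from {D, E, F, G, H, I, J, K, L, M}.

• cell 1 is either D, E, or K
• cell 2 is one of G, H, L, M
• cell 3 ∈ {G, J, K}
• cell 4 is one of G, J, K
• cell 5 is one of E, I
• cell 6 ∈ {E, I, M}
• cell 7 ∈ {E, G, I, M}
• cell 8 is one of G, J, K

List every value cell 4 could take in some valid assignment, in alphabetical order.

cell 3, cell 4, cell 8 between them cover only {G, J, K} — a naked triple. Remove those values from cell 1, cell 2, cell 7.
cell 5, cell 6, cell 7 share exactly the 3 values {E, I, M}; by pigeonhole those values go to them, so strike E, I, M from cell 1, cell 2.
cell 1 must be D (only option left).
No further eliminations apply; cell 4 can still be any of G, J, K.

G, J, K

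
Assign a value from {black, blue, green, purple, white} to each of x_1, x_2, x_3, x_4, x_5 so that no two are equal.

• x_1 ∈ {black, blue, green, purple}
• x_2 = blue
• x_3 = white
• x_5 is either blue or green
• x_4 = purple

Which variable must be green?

x_5

x_2's domain is down to {blue}, so x_2 = blue. Eliminate blue elsewhere: x_1, x_5.
So green goes to x_5.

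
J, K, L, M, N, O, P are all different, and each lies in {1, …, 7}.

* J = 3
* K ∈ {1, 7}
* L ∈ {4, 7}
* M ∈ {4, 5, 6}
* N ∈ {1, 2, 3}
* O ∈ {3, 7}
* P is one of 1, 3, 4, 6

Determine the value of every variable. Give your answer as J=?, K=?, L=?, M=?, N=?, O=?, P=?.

J=3, K=1, L=4, M=5, N=2, O=7, P=6

J's domain is down to {3}, so J = 3. Strike 3 from N, O, P.
O has just one choice, so O = 7. So K, L can't be 7.
K has just one choice, so K = 1. Eliminate 1 elsewhere: N, P.
L must be 4 (only option left). Remove 4 from M, P.
N's domain is down to {2}, so N = 2.
P's domain is down to {6}, so P = 6. Strike 6 from M.
M must be 5 (only option left).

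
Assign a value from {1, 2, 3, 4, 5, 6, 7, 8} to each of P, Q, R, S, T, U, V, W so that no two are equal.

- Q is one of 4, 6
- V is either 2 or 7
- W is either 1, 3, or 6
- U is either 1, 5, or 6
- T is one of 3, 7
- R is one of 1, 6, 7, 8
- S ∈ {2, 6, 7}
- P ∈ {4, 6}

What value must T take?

3

The 8 variables together cover exactly {1, 2, 3, 4, 5, 6, 7, 8} — 8 values for 8 variables — and 5 appears only in U's list, so U = 5.
The 7 still-open variables draw from only 7 values {1, 2, 3, 4, 6, 7, 8}, so each is used; only R can be 8, hence R = 8.
The 6 still-open variables draw from only 6 values {1, 2, 3, 4, 6, 7}, so each is used; only W can be 1, hence W = 1.
The 5 still-open variables draw from only 5 values {2, 3, 4, 6, 7}, so each is used; only T can be 3, hence T = 3.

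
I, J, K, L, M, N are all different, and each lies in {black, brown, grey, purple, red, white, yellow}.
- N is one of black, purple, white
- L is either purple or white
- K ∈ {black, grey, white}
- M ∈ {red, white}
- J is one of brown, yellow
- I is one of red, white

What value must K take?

grey

The 2 variables I and M are confined to {red, white}, which locks those values in; drop them from K, L, N.
That leaves L = purple. Strike purple from N.
That leaves N = black. Remove black from K.
So K = grey.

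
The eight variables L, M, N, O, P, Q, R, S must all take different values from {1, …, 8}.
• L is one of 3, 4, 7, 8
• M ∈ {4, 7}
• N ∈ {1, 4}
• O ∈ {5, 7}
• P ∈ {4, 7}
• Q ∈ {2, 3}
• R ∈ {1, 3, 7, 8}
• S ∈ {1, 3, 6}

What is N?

1

The 8 variables together cover exactly {1, 2, 3, 4, 5, 6, 7, 8} — 8 values for 8 variables — and 2 appears only in Q's list, so Q = 2.
Among the 7 still-open variables, 5 fits only O (and all 7 values in {1, 3, 4, 5, 6, 7, 8} must be used), so O = 5.
Among the 6 still-open variables, 6 fits only S (and all 6 values in {1, 3, 4, 6, 7, 8} must be used), so S = 6.
The 2 variables M and P are confined to {4, 7}, which locks those values in; drop them from L, N, R.
So N = 1.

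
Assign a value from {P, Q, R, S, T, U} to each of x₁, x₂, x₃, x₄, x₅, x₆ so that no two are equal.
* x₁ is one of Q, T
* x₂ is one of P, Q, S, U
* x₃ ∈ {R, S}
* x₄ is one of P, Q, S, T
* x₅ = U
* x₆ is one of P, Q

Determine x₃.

R

x₅ has just one choice, so x₅ = U. So x₂ can't be U.
The 5 still-open variables draw from only 5 values {P, Q, R, S, T}, so each is used; only x₃ can be R, hence x₃ = R.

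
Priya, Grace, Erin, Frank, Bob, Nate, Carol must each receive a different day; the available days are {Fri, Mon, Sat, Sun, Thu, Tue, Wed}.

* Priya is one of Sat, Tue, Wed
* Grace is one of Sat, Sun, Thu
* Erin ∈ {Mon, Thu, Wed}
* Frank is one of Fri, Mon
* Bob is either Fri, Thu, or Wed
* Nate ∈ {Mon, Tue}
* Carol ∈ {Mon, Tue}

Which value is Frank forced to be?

Fri

Among the 7 variables, Sun fits only Grace (and all 7 values in {Fri, Mon, Sat, Sun, Thu, Tue, Wed} must be used), so Grace = Sun.
The 6 still-open variables together cover exactly {Fri, Mon, Sat, Thu, Tue, Wed} — 6 values for 6 variables — and Sat appears only in Priya's list, so Priya = Sat.
Nate and Carol between them cover only {Mon, Tue} — a naked pair. Remove those values from Erin, Frank.
So Frank = Fri.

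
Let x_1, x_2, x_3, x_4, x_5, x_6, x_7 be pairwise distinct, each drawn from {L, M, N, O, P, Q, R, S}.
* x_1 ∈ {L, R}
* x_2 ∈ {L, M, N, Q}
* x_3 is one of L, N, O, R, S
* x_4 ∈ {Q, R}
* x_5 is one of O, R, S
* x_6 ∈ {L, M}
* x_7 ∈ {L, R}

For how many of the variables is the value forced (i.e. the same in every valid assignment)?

x_1 and x_7 share exactly the 2 values {L, R}; by pigeonhole those values go to them, so strike L, R from x_2, x_3, x_4, x_5, x_6.
x_4 has just one choice, so x_4 = Q. Remove Q from x_2.
That leaves x_6 = M. So x_2 can't be M.
x_2 must be N (only option left). So x_3 can't be N.
Determined: x_2=N, x_4=Q, x_6=M. The other variables each still have more than one consistent value. That makes 3.

3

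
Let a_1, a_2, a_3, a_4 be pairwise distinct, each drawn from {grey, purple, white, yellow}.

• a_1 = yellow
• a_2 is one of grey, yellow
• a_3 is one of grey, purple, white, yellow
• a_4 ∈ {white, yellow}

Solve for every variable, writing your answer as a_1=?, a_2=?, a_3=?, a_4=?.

a_1=yellow, a_2=grey, a_3=purple, a_4=white

a_1 has just one choice, so a_1 = yellow. Remove yellow from a_2, a_3, a_4.
a_2 must be grey (only option left). Eliminate grey elsewhere: a_3.
a_4's domain is down to {white}, so a_4 = white. Remove white from a_3.
a_3 must be purple (only option left).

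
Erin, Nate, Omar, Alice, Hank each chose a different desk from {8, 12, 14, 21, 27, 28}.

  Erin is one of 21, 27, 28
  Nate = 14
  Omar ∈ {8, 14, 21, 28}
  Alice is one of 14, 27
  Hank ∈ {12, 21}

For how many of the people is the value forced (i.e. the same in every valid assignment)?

Nate has just one choice, so Nate = 14. Remove 14 from Omar, Alice.
That leaves Alice = 27. Eliminate 27 elsewhere: Erin.
Determined: Nate=14, Alice=27. The other people each still have more than one consistent value. That makes 2.

2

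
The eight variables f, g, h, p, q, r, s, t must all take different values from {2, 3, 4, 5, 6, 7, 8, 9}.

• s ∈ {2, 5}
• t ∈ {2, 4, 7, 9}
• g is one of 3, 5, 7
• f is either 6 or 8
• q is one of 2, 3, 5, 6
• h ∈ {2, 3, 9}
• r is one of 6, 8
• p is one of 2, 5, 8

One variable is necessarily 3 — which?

The 8 variables draw from only 8 values {2, 3, 4, 5, 6, 7, 8, 9}, so each is used; only t can be 4, hence t = 4.
The 7 still-open variables draw from only 7 values {2, 3, 5, 6, 7, 8, 9}, so each is used; only g can be 7, hence g = 7.
The 6 still-open variables together cover exactly {2, 3, 5, 6, 8, 9} — 6 values for 6 variables — and 9 appears only in h's list, so h = 9.
The 5 still-open variables together cover exactly {2, 3, 5, 6, 8} — 5 values for 5 variables — and 3 appears only in q's list, so q = 3.

q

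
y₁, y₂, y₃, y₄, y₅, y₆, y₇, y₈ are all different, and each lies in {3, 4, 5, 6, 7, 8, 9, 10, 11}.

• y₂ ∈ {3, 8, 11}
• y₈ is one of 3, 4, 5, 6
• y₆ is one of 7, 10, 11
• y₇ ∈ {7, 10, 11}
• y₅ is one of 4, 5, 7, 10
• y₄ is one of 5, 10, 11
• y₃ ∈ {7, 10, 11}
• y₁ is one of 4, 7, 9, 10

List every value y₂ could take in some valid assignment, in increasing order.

3, 8

y₃, y₆, y₇ share exactly the 3 values {7, 10, 11}; by pigeonhole those values go to them, so strike 7, 10, 11 from y₁, y₂, y₄, y₅.
y₄ must be 5 (only option left). Remove 5 from y₅, y₈.
y₅ has just one choice, so y₅ = 4. Remove 4 from y₁, y₈.
y₁ must be 9 (only option left).
No further eliminations apply; y₂ can still be any of 3, 8.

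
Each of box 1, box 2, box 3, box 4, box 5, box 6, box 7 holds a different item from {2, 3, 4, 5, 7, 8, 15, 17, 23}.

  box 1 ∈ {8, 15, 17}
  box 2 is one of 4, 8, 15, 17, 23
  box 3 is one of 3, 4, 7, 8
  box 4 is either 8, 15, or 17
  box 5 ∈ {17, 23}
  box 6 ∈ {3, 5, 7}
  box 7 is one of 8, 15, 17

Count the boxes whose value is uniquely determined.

2

The 3 variables box 1, box 4, box 7 are confined to {8, 15, 17}, which locks those values in; drop them from box 2, box 3, box 5.
box 5 must be 23 (only option left). Remove 23 from box 2.
box 2 must be 4 (only option left). Eliminate 4 elsewhere: box 3.
Determined: box 2=4, box 5=23. The other boxes each still have more than one consistent value. That makes 2.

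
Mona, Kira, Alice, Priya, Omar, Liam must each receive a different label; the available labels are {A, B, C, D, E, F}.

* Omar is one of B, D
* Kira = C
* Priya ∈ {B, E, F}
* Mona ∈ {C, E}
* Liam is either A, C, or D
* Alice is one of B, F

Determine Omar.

Kira's domain is down to {C}, so Kira = C. Remove C from Mona, Liam.
Mona has just one choice, so Mona = E. Eliminate E elsewhere: Priya.
The 4 still-open variables draw from only 4 values {A, B, D, F}, so each is used; only Liam can be A, hence Liam = A.
The 3 still-open variables together cover exactly {B, D, F} — 3 values for 3 variables — and D appears only in Omar's list, so Omar = D.

D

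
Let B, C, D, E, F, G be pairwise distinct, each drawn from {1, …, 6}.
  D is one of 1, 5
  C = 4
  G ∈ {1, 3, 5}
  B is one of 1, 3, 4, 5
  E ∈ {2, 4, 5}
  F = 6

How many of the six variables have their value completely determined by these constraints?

3

C must be 4 (only option left). Remove 4 from B, E.
F has just one choice, so F = 6.
Among the 4 still-open variables, 2 fits only E (and all 4 values in {1, 2, 3, 5} must be used), so E = 2.
Determined: C=4, E=2, F=6. The other variables each still have more than one consistent value. That makes 3.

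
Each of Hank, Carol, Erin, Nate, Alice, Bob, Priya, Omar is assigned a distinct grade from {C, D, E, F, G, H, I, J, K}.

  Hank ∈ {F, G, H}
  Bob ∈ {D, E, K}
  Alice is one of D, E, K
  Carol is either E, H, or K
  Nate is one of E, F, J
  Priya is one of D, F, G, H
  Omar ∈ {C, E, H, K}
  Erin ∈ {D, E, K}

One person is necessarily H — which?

The 8 variables draw from only 8 values {C, D, E, F, G, H, J, K}, so each is used; only Omar can be C, hence Omar = C.
The 7 still-open variables together cover exactly {D, E, F, G, H, J, K} — 7 values for 7 variables — and J appears only in Nate's list, so Nate = J.
Erin, Alice, Bob share exactly the 3 values {D, E, K}; by pigeonhole those values go to them, so strike D, E, K from Carol, Priya.
So H goes to Carol.

Carol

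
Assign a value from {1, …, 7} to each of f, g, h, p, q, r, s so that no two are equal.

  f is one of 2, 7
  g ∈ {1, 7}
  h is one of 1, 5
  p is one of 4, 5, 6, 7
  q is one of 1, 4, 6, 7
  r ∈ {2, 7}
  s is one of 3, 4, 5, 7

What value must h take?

The 7 variables together cover exactly {1, 2, 3, 4, 5, 6, 7} — 7 values for 7 variables — and 3 appears only in s's list, so s = 3.
The 2 variables f and r are confined to {2, 7}, which locks those values in; drop them from g, p, q.
g's domain is down to {1}, so g = 1. Eliminate 1 elsewhere: h, q.
So h = 5.

5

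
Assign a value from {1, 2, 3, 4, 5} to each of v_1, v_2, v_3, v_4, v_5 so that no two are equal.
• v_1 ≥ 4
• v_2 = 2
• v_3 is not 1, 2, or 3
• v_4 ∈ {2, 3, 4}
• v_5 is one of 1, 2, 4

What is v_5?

1

v_2 must be 2 (only option left). Eliminate 2 elsewhere: v_4, v_5.
The 4 still-open variables draw from only 4 values {1, 3, 4, 5}, so each is used; only v_5 can be 1, hence v_5 = 1.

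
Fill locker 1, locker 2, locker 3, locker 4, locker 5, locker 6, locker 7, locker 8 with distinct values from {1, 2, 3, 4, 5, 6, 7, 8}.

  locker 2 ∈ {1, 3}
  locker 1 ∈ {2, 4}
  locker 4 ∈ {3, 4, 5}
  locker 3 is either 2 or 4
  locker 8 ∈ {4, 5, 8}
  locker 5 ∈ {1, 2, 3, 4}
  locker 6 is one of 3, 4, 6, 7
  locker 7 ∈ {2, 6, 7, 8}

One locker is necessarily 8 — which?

The 2 variables locker 1 and locker 3 are confined to {2, 4}, which locks those values in; drop them from locker 4, locker 5, locker 6, locker 7, locker 8.
locker 2 and locker 5 share exactly the 2 values {1, 3}; by pigeonhole those values go to them, so strike 1, 3 from locker 4, locker 6.
locker 4's domain is down to {5}, so locker 4 = 5. Strike 5 from locker 8.

locker 8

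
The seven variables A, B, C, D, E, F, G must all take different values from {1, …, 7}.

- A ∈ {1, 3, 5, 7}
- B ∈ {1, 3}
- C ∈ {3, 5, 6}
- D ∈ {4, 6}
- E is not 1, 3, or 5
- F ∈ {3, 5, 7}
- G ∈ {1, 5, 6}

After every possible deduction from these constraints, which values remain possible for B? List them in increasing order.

Among the 7 variables, 2 fits only E (and all 7 values in {1, 2, 3, 4, 5, 6, 7} must be used), so E = 2.
The 6 still-open variables together cover exactly {1, 3, 4, 5, 6, 7} — 6 values for 6 variables — and 4 appears only in D's list, so D = 4.
No further eliminations apply; B can still be any of 1, 3.

1, 3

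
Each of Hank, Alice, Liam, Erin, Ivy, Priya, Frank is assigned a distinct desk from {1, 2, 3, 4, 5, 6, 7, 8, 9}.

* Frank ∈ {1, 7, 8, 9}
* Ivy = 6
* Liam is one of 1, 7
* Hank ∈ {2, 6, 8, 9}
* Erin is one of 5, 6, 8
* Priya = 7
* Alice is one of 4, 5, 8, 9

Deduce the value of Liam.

Ivy must be 6 (only option left). Strike 6 from Hank, Erin.
That leaves Priya = 7. Strike 7 from Liam, Frank.
So Liam = 1.

1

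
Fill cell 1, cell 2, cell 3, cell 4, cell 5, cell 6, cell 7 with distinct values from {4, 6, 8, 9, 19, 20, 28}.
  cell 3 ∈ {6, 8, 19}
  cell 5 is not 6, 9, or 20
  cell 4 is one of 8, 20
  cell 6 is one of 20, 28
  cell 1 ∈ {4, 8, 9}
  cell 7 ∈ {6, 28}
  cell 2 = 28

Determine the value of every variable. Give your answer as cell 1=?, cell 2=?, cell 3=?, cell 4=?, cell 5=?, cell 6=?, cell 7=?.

cell 1=9, cell 2=28, cell 3=19, cell 4=8, cell 5=4, cell 6=20, cell 7=6

cell 2 must be 28 (only option left). Remove 28 from cell 5, cell 6, cell 7.
cell 6 has just one choice, so cell 6 = 20. Strike 20 from cell 4.
cell 7 must be 6 (only option left). So cell 3 can't be 6.
That leaves cell 4 = 8. Remove 8 from cell 1, cell 3, cell 5.
That leaves cell 3 = 19. So cell 5 can't be 19.
cell 5 must be 4 (only option left). Strike 4 from cell 1.
cell 1 must be 9 (only option left).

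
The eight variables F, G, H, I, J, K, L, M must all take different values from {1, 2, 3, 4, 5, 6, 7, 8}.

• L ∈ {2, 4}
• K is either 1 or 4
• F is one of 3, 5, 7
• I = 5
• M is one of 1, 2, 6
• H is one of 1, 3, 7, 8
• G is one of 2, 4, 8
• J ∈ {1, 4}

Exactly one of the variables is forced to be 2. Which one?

I's domain is down to {5}, so I = 5. Eliminate 5 elsewhere: F.
The 7 still-open variables together cover exactly {1, 2, 3, 4, 6, 7, 8} — 7 values for 7 variables — and 6 appears only in M's list, so M = 6.
J and K between them cover only {1, 4} — a naked pair. Remove those values from G, H, L.
So 2 goes to L.

L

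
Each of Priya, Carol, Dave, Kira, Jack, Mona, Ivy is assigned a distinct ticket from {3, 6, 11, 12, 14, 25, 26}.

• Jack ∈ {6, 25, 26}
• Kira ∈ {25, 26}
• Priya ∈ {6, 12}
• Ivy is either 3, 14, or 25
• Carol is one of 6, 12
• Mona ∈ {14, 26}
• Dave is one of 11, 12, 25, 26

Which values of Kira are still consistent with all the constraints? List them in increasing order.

The 7 variables draw from only 7 values {3, 6, 11, 12, 14, 25, 26}, so each is used; only Ivy can be 3, hence Ivy = 3.
The 6 still-open variables draw from only 6 values {6, 11, 12, 14, 25, 26}, so each is used; only Dave can be 11, hence Dave = 11.
Among the 5 still-open variables, 14 fits only Mona (and all 5 values in {6, 12, 14, 25, 26} must be used), so Mona = 14.
Priya and Carol between them cover only {6, 12} — a naked pair. Remove those values from Jack.
No further eliminations apply; Kira can still be any of 25, 26.

25, 26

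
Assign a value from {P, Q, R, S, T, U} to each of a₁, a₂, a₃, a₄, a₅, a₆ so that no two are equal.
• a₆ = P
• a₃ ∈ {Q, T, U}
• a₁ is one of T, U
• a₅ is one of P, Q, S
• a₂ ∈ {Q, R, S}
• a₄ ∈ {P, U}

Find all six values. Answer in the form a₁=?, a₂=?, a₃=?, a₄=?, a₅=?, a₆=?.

a₁=T, a₂=R, a₃=Q, a₄=U, a₅=S, a₆=P

a₆ must be P (only option left). So a₄, a₅ can't be P.
a₄ must be U (only option left). Remove U from a₁, a₃.
a₁ has just one choice, so a₁ = T. Eliminate T elsewhere: a₃.
That leaves a₃ = Q. Eliminate Q elsewhere: a₂, a₅.
a₅ must be S (only option left). Eliminate S elsewhere: a₂.
a₂ must be R (only option left).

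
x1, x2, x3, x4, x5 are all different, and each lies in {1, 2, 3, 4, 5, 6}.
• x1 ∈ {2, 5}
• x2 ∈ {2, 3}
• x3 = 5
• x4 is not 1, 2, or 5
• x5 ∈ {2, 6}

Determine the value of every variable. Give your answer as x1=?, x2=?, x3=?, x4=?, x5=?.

x3's domain is down to {5}, so x3 = 5. So x1 can't be 5.
x1's domain is down to {2}, so x1 = 2. Strike 2 from x2, x5.
x2's domain is down to {3}, so x2 = 3. Eliminate 3 elsewhere: x4.
That leaves x5 = 6. Strike 6 from x4.
x4 has just one choice, so x4 = 4.

x1=2, x2=3, x3=5, x4=4, x5=6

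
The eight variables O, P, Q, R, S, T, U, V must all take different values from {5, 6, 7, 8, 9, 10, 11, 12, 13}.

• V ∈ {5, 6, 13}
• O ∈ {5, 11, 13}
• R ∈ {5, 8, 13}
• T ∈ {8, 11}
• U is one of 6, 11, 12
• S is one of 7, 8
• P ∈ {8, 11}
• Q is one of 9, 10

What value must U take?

P and T between them cover only {8, 11} — a naked pair. Remove those values from O, R, S, U.
S's domain is down to {7}, so S = 7.
O and R share exactly the 2 values {5, 13}; by pigeonhole those values go to them, so strike 5, 13 from V.
V has just one choice, so V = 6. So U can't be 6.
So U = 12.

12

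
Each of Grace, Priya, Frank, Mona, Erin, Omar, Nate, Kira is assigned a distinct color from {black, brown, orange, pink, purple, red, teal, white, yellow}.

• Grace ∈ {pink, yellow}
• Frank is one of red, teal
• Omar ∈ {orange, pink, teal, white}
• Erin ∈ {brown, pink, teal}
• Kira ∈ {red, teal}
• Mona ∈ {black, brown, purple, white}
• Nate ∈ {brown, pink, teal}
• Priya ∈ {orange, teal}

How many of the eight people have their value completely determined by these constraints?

The 2 variables Frank and Kira are confined to {red, teal}, which locks those values in; drop them from Priya, Erin, Omar, Nate.
Priya's domain is down to {orange}, so Priya = orange. Eliminate orange elsewhere: Omar.
Erin and Nate between them cover only {brown, pink} — a naked pair. Remove those values from Grace, Mona, Omar.
Grace has just one choice, so Grace = yellow.
Omar must be white (only option left). Strike white from Mona.
Determined: Grace=yellow, Priya=orange, Omar=white. The other people each still have more than one consistent value. That makes 3.

3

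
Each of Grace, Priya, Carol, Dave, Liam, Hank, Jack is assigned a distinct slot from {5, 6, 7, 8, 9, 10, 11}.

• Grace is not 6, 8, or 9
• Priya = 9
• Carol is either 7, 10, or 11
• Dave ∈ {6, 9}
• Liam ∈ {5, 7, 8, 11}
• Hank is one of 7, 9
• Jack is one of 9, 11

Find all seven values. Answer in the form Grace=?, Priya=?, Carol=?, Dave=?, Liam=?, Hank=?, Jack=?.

Priya has just one choice, so Priya = 9. Eliminate 9 elsewhere: Dave, Hank, Jack.
Dave must be 6 (only option left).
Hank must be 7 (only option left). Remove 7 from Grace, Carol, Liam.
Jack must be 11 (only option left). Remove 11 from Grace, Carol, Liam.
Carol has just one choice, so Carol = 10. So Grace can't be 10.
Grace must be 5 (only option left). So Liam can't be 5.
Liam must be 8 (only option left).

Grace=5, Priya=9, Carol=10, Dave=6, Liam=8, Hank=7, Jack=11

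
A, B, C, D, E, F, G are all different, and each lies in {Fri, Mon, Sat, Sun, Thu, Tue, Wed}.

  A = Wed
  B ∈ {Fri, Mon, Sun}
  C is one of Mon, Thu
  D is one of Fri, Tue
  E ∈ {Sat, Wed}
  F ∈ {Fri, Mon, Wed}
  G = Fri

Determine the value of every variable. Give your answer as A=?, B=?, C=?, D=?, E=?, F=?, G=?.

A=Wed, B=Sun, C=Thu, D=Tue, E=Sat, F=Mon, G=Fri

A must be Wed (only option left). Eliminate Wed elsewhere: E, F.
E must be Sat (only option left).
G's domain is down to {Fri}, so G = Fri. Eliminate Fri elsewhere: B, D, F.
That leaves D = Tue.
F's domain is down to {Mon}, so F = Mon. Strike Mon from B, C.
B's domain is down to {Sun}, so B = Sun.
C's domain is down to {Thu}, so C = Thu.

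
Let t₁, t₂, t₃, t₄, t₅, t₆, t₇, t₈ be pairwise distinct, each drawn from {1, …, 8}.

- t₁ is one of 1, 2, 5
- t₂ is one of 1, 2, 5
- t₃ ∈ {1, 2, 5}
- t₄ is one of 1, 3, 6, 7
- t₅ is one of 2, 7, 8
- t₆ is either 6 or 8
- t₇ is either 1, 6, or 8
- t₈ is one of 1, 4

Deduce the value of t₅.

Among the 8 variables, 3 fits only t₄ (and all 8 values in {1, 2, 3, 4, 5, 6, 7, 8} must be used), so t₄ = 3.
The 7 still-open variables draw from only 7 values {1, 2, 4, 5, 6, 7, 8}, so each is used; only t₈ can be 4, hence t₈ = 4.
The 6 still-open variables together cover exactly {1, 2, 5, 6, 7, 8} — 6 values for 6 variables — and 7 appears only in t₅'s list, so t₅ = 7.

7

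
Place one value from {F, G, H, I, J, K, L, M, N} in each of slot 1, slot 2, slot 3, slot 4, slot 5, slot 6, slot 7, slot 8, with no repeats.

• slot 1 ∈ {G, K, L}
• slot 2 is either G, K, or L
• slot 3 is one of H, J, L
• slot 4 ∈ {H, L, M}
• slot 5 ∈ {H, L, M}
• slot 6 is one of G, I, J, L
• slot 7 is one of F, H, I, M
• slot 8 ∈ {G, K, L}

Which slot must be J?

The 8 variables draw from only 8 values {F, G, H, I, J, K, L, M}, so each is used; only slot 7 can be F, hence slot 7 = F.
The 7 still-open variables together cover exactly {G, H, I, J, K, L, M} — 7 values for 7 variables — and I appears only in slot 6's list, so slot 6 = I.
The 6 still-open variables draw from only 6 values {G, H, J, K, L, M}, so each is used; only slot 3 can be J, hence slot 3 = J.

slot 3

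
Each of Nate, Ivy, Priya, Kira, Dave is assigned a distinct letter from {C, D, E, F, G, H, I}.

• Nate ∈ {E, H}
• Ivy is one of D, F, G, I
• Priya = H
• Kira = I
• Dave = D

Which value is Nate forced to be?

E

Priya has just one choice, so Priya = H. Remove H from Nate.
So Nate = E.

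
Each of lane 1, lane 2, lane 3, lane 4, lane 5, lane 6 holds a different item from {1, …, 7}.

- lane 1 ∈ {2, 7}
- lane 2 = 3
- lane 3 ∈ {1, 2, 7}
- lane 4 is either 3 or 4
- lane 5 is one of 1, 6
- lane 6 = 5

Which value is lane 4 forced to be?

lane 2 must be 3 (only option left). Remove 3 from lane 4.
So lane 4 = 4.

4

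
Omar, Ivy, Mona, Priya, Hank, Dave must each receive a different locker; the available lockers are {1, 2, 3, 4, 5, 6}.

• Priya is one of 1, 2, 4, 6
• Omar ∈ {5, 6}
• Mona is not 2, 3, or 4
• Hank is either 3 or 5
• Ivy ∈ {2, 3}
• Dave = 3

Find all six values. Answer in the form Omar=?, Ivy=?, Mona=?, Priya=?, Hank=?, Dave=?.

Dave has just one choice, so Dave = 3. Strike 3 from Ivy, Hank.
Ivy must be 2 (only option left). Strike 2 from Priya.
That leaves Hank = 5. Remove 5 from Omar, Mona.
Omar's domain is down to {6}, so Omar = 6. Remove 6 from Mona, Priya.
Mona has just one choice, so Mona = 1. Remove 1 from Priya.
Priya must be 4 (only option left).

Omar=6, Ivy=2, Mona=1, Priya=4, Hank=5, Dave=3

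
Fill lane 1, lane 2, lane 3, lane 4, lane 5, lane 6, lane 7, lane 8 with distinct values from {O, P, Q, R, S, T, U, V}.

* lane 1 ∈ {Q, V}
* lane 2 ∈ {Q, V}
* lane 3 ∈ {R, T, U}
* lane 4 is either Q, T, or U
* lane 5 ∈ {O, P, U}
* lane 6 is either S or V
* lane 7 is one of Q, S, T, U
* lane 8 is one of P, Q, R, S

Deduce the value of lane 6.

S

Among the 8 variables, O fits only lane 5 (and all 8 values in {O, P, Q, R, S, T, U, V} must be used), so lane 5 = O.
The 7 still-open variables together cover exactly {P, Q, R, S, T, U, V} — 7 values for 7 variables — and P appears only in lane 8's list, so lane 8 = P.
The 6 still-open variables together cover exactly {Q, R, S, T, U, V} — 6 values for 6 variables — and R appears only in lane 3's list, so lane 3 = R.
The 2 variables lane 1 and lane 2 are confined to {Q, V}, which locks those values in; drop them from lane 4, lane 6, lane 7.
So lane 6 = S.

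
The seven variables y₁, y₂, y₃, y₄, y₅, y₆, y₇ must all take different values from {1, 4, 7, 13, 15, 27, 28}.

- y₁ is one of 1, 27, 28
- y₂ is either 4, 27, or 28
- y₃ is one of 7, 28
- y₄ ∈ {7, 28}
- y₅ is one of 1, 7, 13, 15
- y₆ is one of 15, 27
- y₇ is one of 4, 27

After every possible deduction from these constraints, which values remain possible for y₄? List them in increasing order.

7, 28

The 7 variables together cover exactly {1, 4, 7, 13, 15, 27, 28} — 7 values for 7 variables — and 13 appears only in y₅'s list, so y₅ = 13.
The 6 still-open variables draw from only 6 values {1, 4, 7, 15, 27, 28}, so each is used; only y₁ can be 1, hence y₁ = 1.
Among the 5 still-open variables, 15 fits only y₆ (and all 5 values in {4, 7, 15, 27, 28} must be used), so y₆ = 15.
The 2 variables y₃ and y₄ are confined to {7, 28}, which locks those values in; drop them from y₂.
No further eliminations apply; y₄ can still be any of 7, 28.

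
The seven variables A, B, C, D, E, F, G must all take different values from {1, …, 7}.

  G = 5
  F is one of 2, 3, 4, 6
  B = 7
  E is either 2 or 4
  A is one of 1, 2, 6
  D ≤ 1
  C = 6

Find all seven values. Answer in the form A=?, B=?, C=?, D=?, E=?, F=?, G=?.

B has just one choice, so B = 7.
C must be 6 (only option left). Eliminate 6 elsewhere: A, F.
D has just one choice, so D = 1. Remove 1 from A.
That leaves G = 5.
That leaves A = 2. Eliminate 2 elsewhere: E, F.
That leaves E = 4. Strike 4 from F.
F's domain is down to {3}, so F = 3.

A=2, B=7, C=6, D=1, E=4, F=3, G=5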